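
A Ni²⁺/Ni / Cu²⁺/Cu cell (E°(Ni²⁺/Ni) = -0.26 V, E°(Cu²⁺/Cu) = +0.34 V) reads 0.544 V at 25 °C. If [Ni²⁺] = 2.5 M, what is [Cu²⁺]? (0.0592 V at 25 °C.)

0.032 M

From the Nernst equation, log Q = n(E° − E)/0.0592 = 2(0.60 − 0.544)/0.0592 = 1.892, so Q = 78.0.
With Q = [Ni²⁺]/[Cu²⁺] and the known concentrations, [Cu²⁺] in the denominator gives [Cu²⁺] = 0.032 M.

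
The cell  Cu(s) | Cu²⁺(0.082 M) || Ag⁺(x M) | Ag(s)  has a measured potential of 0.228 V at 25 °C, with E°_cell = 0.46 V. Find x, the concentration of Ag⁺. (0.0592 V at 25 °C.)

From the Nernst equation, log Q = n(E° − E)/0.0592 = 2(0.46 − 0.228)/0.0592 = 7.838, so Q = 6.88 × 10^7.
With Q = [Cu²⁺]/[Ag⁺]^2 and the known concentrations, [Ag⁺]^2 in the denominator gives [Ag⁺] = 3.5 × 10^-5 M.

3.5 × 10^-5 M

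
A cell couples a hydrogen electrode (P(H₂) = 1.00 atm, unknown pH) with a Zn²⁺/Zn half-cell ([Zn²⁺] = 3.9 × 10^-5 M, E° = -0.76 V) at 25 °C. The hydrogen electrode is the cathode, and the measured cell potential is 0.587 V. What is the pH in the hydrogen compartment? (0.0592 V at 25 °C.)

E°_cell = 0.76 V and n = 2.
log Q = n(E° − E)/0.0592 = 2×(0.76 − 0.587)/0.0592 = 5.845.
With Q = [Zn²⁺]·P(H₂) / [H⁺]^2, solving for [H⁺] gives log[H⁺] = -5.127, so pH = 5.13.

pH = 5.13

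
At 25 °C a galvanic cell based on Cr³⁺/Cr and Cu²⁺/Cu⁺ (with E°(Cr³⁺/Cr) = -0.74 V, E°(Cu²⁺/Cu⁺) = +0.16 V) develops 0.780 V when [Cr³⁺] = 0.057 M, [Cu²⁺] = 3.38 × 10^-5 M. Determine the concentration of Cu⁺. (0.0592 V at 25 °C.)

0.0093 M

From the Nernst equation, log Q = n(E° − E)/0.0592 = 3(0.90 − 0.780)/0.0592 = 6.081, so Q = 1.21 × 10^6.
With Q = [Cr³⁺]·[Cu⁺]^3/[Cu²⁺]^3 and the known concentrations, [Cu⁺]^3 in the numerator gives [Cu⁺] = 0.0093 M.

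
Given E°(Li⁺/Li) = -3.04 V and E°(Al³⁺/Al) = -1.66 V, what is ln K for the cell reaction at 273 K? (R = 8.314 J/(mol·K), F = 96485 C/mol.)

E°_cell = -1.66 − (-3.04) = 1.38 V, with n = 3 electrons transferred.
At equilibrium E = 0, so the Nernst equation gives ln K = nFE°/RT = (3)(96485)(1.38)/((8.314)(273)) = 175.99.

ln K = 176.0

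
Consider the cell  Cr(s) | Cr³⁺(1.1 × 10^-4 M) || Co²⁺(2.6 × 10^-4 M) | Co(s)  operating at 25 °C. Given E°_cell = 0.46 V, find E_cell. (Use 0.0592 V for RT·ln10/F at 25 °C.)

Balancing electrons gives n = 6; the reaction quotient is Q = [Cr³⁺]^2/[Co²⁺]^3 = 688.
At 25 °C, E = E° − (0.0592/n) log Q = 0.46 − (0.0592/6)(2.838) = 0.460 − 0.028 = 0.432 V.

0.432 V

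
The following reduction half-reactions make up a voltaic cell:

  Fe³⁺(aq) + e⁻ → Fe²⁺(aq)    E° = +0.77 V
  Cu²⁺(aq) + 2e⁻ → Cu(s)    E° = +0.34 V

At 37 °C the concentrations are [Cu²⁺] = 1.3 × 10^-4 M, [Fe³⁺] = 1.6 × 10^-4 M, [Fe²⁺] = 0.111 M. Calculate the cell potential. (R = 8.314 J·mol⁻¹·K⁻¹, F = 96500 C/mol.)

0.375 V

The Fe³⁺/Fe²⁺ couple has the higher reduction potential and acts as the cathode, so E°_cell = +0.77 − (+0.34) = 0.43 V.
Balancing electrons gives n = 2; the reaction quotient is Q = [Cu²⁺]·[Fe²⁺]^2/[Fe³⁺]^2 = 62.6.
E = E° − (RT/nF) ln Q = 0.43 − (8.314×310)/(2×96500) × (4.136) = 0.430 − 0.055 = 0.375 V.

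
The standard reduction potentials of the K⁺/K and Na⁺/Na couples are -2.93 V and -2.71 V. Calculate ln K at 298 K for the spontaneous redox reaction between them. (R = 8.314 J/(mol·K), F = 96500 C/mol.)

E°_cell = -2.71 − (-2.93) = 0.22 V, with n = 1 electron transferred.
At equilibrium E = 0, so the Nernst equation gives ln K = nFE°/RT = (1)(96500)(0.22)/((8.314)(298)) = 8.57.

ln K = 8.6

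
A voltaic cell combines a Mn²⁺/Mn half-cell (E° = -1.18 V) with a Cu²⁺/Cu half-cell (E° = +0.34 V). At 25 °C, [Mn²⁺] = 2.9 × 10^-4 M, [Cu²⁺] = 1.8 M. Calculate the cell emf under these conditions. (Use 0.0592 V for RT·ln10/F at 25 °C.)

1.63 V

The Cu²⁺/Cu couple has the higher reduction potential and acts as the cathode, so E°_cell = +0.34 − (-1.18) = 1.52 V.
Balancing electrons gives n = 2; the reaction quotient is Q = [Mn²⁺]/[Cu²⁺] = 1.61 × 10^-4.
At 25 °C, E = E° − (0.0592/n) log Q = 1.52 − (0.0592/2)(-3.793) = 1.520 + 0.112 = 1.632 V.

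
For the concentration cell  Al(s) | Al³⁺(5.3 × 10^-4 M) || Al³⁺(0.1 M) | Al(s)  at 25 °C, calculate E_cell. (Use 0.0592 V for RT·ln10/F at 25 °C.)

Both half-cells are Al³⁺/Al, so E°_cell = 0. The concentrated side is the cathode; the cell reaction moves Al³⁺ from high to low concentration with n = 3.
Q = [Al³⁺]_dilute/[Al³⁺]_conc = 5.3 × 10^-4/0.1 = 0.00530.
E = 0 − (0.0592/3) log Q = −(0.0592/3)(-2.276) = 0.0449 V.

0.045 V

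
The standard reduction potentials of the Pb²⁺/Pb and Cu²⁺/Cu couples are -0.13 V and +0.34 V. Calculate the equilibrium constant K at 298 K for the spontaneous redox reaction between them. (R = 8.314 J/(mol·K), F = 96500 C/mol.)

8 × 10^15

E°_cell = +0.34 − (-0.13) = 0.47 V, with n = 2 electrons transferred.
At equilibrium E = 0, so the Nernst equation gives ln K = nFE°/RT = (2)(96500)(0.47)/((8.314)(298)) = 36.61.
K = e^36.61 = 8 × 10^15.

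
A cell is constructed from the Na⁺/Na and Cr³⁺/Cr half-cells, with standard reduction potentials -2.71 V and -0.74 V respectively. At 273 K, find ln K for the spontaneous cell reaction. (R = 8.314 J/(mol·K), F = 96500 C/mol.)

E°_cell = -0.74 − (-2.71) = 1.97 V, with n = 3 electrons transferred.
At equilibrium E = 0, so the Nernst equation gives ln K = nFE°/RT = (3)(96500)(1.97)/((8.314)(273)) = 251.27.

ln K = 251.3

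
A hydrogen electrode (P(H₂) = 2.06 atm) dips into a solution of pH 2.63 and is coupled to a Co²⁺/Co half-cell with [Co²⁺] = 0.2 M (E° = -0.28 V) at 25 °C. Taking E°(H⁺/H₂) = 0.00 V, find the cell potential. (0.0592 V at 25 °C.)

The hydrogen couple is the cathode, so E°_cell = 0.28 V; n = 2.
[H⁺] = 10^(−2.63) = 0.0023 M, and Q = [Co²⁺]·P(H₂) / [H⁺]^2 = 7.5 × 10^4.
E = E° − (0.0592/2) log Q = 0.28 − (0.0592/2)(4.875) = 0.136 V.

0.14 V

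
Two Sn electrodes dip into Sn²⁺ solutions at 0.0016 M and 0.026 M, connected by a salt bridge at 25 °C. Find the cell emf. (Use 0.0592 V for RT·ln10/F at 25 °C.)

Both half-cells are Sn²⁺/Sn, so E°_cell = 0. The concentrated side is the cathode; the cell reaction moves Sn²⁺ from high to low concentration with n = 2.
Q = [Sn²⁺]_dilute/[Sn²⁺]_conc = 0.0016/0.026 = 0.0615.
E = 0 − (0.0592/2) log Q = −(0.0592/2)(-1.211) = 0.0358 V.

0.036 V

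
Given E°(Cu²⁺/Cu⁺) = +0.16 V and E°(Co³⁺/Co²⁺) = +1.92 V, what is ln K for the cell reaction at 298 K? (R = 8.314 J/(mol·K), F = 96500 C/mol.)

E°_cell = +1.92 − (+0.16) = 1.76 V, with n = 1 electron transferred.
At equilibrium E = 0, so the Nernst equation gives ln K = nFE°/RT = (1)(96500)(1.76)/((8.314)(298)) = 68.55.

ln K = 68.6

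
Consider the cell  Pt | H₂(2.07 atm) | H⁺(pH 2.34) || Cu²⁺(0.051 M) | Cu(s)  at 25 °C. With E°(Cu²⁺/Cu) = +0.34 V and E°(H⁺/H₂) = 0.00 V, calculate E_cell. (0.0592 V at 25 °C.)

The Cu²⁺/Cu couple is the cathode, so E°_cell = 0.34 V; n = 2.
[H⁺] = 10^(−2.34) = 0.0046 M, and Q = [H⁺]^2 / ([Cu²⁺]·P(H₂)) = 1.98 × 10^-4.
E = E° − (0.0592/2) log Q = 0.34 − (0.0592/2)(-3.704) = 0.450 V.

0.45 V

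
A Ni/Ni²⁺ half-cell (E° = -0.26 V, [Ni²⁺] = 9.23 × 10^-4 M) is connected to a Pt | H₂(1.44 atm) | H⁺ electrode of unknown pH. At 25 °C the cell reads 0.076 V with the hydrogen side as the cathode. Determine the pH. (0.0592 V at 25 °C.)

E°_cell = 0.26 V and n = 2.
log Q = n(E° − E)/0.0592 = 2×(0.26 − 0.076)/0.0592 = 6.216.
With Q = [Ni²⁺]·P(H₂) / [H⁺]^2, solving for [H⁺] gives log[H⁺] = -4.546, so pH = 4.55.

pH = 4.55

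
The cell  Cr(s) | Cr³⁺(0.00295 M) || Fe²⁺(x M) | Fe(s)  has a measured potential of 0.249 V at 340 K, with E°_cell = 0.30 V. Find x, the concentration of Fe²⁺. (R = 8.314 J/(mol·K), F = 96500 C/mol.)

From the Nernst equation, ln Q = nF(E° − E)/RT = 6×96500×(0.30 − 0.249)/(8.314×340) = 10.446, so Q = 3.44 × 10^4.
With Q = [Cr³⁺]^2/[Fe²⁺]^3 and the known concentrations, [Fe²⁺]^3 in the denominator gives [Fe²⁺] = 6.3 × 10^-4 M.

6.3 × 10^-4 M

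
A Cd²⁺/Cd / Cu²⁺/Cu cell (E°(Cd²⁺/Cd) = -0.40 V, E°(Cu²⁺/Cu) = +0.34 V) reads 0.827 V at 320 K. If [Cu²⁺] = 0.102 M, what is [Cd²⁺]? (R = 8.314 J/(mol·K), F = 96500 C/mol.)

From the Nernst equation, ln Q = nF(E° − E)/RT = 2×96500×(0.74 − 0.827)/(8.314×320) = -6.311, so Q = 0.00182.
With Q = [Cd²⁺]/[Cu²⁺] and the known concentrations, [Cd²⁺] in the numerator gives [Cd²⁺] = 1.9 × 10^-4 M.

1.9 × 10^-4 M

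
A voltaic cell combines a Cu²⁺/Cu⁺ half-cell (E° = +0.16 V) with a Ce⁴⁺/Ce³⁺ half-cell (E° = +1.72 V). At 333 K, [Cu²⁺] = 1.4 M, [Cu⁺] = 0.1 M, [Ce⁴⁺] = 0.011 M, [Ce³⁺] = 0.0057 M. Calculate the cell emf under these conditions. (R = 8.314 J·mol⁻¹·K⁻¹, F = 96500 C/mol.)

1.50 V

The Ce⁴⁺/Ce³⁺ couple has the higher reduction potential and acts as the cathode, so E°_cell = +1.72 − (+0.16) = 1.56 V.
Balancing electrons gives n = 1; the reaction quotient is Q = [Cu²⁺]·[Ce³⁺]/([Cu⁺]·[Ce⁴⁺]) = 7.25.
E = E° − (RT/nF) ln Q = 1.56 − (8.314×333)/(1×96500) × (1.982) = 1.560 − 0.057 = 1.503 V.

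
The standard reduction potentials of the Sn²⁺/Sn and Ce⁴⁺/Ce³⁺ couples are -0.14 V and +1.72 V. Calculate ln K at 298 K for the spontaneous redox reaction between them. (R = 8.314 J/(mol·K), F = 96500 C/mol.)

E°_cell = +1.72 − (-0.14) = 1.86 V, with n = 2 electrons transferred.
At equilibrium E = 0, so the Nernst equation gives ln K = nFE°/RT = (2)(96500)(1.86)/((8.314)(298)) = 144.89.

ln K = 144.9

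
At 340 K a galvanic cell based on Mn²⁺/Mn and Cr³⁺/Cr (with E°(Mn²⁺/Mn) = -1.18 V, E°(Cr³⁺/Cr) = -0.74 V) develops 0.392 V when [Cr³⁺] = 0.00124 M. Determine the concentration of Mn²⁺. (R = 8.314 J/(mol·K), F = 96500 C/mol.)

0.31 M

From the Nernst equation, ln Q = nF(E° − E)/RT = 6×96500×(0.44 − 0.392)/(8.314×340) = 9.832, so Q = 1.86 × 10^4.
With Q = [Mn²⁺]^3/[Cr³⁺]^2 and the known concentrations, [Mn²⁺]^3 in the numerator gives [Mn²⁺] = 0.31 M.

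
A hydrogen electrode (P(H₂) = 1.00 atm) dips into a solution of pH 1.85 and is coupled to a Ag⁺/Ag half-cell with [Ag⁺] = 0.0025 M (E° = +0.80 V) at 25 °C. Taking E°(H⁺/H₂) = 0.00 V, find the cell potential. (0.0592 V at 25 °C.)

0.76 V

The Ag⁺/Ag couple is the cathode, so E°_cell = 0.80 V; n = 2.
[H⁺] = 10^(−1.85) = 0.014 M, and Q = [H⁺]^2 / ([Ag⁺]^2·P(H₂)) = 31.9.
E = E° − (0.0592/2) log Q = 0.80 − (0.0592/2)(1.504) = 0.755 V.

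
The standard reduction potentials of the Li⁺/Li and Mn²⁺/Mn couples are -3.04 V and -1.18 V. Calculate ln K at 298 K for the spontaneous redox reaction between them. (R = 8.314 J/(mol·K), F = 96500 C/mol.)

ln K = 144.9

E°_cell = -1.18 − (-3.04) = 1.86 V, with n = 2 electrons transferred.
At equilibrium E = 0, so the Nernst equation gives ln K = nFE°/RT = (2)(96500)(1.86)/((8.314)(298)) = 144.89.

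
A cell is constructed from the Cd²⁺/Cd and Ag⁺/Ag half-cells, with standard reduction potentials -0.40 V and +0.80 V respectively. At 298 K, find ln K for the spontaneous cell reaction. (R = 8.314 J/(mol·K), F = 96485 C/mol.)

ln K = 93.5

E°_cell = +0.80 − (-0.40) = 1.20 V, with n = 2 electrons transferred.
At equilibrium E = 0, so the Nernst equation gives ln K = nFE°/RT = (2)(96485)(1.20)/((8.314)(298)) = 93.46.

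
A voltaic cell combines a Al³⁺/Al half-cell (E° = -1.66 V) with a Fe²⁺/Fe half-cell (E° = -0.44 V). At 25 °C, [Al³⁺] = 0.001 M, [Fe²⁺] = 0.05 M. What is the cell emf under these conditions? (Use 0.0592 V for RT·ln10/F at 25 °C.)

1.24 V

The Fe²⁺/Fe couple has the higher reduction potential and acts as the cathode, so E°_cell = -0.44 − (-1.66) = 1.22 V.
Balancing electrons gives n = 6; the reaction quotient is Q = [Al³⁺]^2/[Fe²⁺]^3 = 0.00800.
At 25 °C, E = E° − (0.0592/n) log Q = 1.22 − (0.0592/6)(-2.097) = 1.220 + 0.021 = 1.241 V.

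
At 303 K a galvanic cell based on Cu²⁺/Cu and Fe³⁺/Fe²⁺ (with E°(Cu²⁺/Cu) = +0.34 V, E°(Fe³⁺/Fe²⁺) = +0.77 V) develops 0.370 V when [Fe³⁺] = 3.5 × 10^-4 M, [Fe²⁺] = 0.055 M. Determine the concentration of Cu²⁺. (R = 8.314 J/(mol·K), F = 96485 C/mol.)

From the Nernst equation, ln Q = nF(E° − E)/RT = 2×96485×(0.43 − 0.370)/(8.314×303) = 4.596, so Q = 99.1.
With Q = [Cu²⁺]·[Fe²⁺]^2/[Fe³⁺]^2 and the known concentrations, [Cu²⁺] in the numerator gives [Cu²⁺] = 0.004 M.

0.004 M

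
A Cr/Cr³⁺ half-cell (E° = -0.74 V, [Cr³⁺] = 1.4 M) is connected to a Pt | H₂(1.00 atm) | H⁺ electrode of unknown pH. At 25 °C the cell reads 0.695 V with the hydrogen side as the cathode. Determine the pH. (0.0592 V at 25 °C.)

E°_cell = 0.74 V and n = 6.
log Q = n(E° − E)/0.0592 = 6×(0.74 − 0.695)/0.0592 = 4.561.
With Q = [Cr³⁺]^2·P(H₂)^3 / [H⁺]^6, solving for [H⁺] gives log[H⁺] = -0.711, so pH = 0.71.

pH = 0.71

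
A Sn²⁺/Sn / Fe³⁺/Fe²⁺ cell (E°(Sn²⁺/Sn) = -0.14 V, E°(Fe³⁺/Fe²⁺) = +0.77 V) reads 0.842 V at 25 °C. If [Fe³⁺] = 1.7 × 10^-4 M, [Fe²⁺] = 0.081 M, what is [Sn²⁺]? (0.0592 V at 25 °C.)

From the Nernst equation, log Q = n(E° − E)/0.0592 = 2(0.91 − 0.842)/0.0592 = 2.297, so Q = 198.
With Q = [Sn²⁺]·[Fe²⁺]^2/[Fe³⁺]^2 and the known concentrations, [Sn²⁺] in the numerator gives [Sn²⁺] = 8.7 × 10^-4 M.

8.7 × 10^-4 M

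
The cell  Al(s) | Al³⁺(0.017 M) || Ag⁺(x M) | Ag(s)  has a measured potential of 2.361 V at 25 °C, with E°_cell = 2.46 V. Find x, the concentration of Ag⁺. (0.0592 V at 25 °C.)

0.0055 M

From the Nernst equation, log Q = n(E° − E)/0.0592 = 3(2.46 − 2.361)/0.0592 = 5.017, so Q = 1.04 × 10^5.
With Q = [Al³⁺]/[Ag⁺]^3 and the known concentrations, [Ag⁺]^3 in the denominator gives [Ag⁺] = 0.0055 M.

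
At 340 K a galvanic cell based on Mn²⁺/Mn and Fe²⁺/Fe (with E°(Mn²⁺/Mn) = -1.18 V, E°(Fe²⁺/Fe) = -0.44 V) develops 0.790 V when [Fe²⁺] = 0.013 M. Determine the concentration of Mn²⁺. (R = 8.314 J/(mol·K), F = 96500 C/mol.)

4.3 × 10^-4 M

From the Nernst equation, ln Q = nF(E° − E)/RT = 2×96500×(0.74 − 0.790)/(8.314×340) = -3.414, so Q = 0.0329.
With Q = [Mn²⁺]/[Fe²⁺] and the known concentrations, [Mn²⁺] in the numerator gives [Mn²⁺] = 4.3 × 10^-4 M.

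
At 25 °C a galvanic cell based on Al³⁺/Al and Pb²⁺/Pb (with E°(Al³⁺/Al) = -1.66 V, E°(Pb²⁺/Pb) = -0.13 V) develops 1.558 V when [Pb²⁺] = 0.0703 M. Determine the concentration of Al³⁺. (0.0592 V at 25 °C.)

7.1 × 10^-4 M

From the Nernst equation, log Q = n(E° − E)/0.0592 = 6(1.53 − 1.558)/0.0592 = -2.838, so Q = 0.00145.
With Q = [Al³⁺]^2/[Pb²⁺]^3 and the known concentrations, [Al³⁺]^2 in the numerator gives [Al³⁺] = 7.1 × 10^-4 M.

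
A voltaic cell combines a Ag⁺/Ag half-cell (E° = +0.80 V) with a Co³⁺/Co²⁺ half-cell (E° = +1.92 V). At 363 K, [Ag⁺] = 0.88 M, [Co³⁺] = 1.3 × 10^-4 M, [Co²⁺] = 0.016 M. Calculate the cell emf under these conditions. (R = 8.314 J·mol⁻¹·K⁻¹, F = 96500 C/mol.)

The Co³⁺/Co²⁺ couple has the higher reduction potential and acts as the cathode, so E°_cell = +1.92 − (+0.80) = 1.12 V.
Balancing electrons gives n = 1; the reaction quotient is Q = [Ag⁺]·[Co²⁺]/[Co³⁺] = 108.
E = E° − (RT/nF) ln Q = 1.12 − (8.314×363)/(1×96500) × (4.685) = 1.120 − 0.147 = 0.973 V.

0.973 V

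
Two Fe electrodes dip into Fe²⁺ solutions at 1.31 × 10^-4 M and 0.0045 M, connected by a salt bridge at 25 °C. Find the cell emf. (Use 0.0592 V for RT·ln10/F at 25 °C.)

0.045 V

Both half-cells are Fe²⁺/Fe, so E°_cell = 0. The concentrated side is the cathode; the cell reaction moves Fe²⁺ from high to low concentration with n = 2.
Q = [Fe²⁺]_dilute/[Fe²⁺]_conc = 1.31 × 10^-4/0.0045 = 0.0291.
E = 0 − (0.0592/2) log Q = −(0.0592/2)(-1.536) = 0.0455 V.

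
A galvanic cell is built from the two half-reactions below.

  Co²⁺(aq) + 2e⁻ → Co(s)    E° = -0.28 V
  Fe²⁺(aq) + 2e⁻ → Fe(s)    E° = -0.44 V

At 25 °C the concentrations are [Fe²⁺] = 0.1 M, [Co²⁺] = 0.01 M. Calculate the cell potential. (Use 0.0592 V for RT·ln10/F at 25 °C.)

The Co²⁺/Co couple has the higher reduction potential and acts as the cathode, so E°_cell = -0.28 − (-0.44) = 0.16 V.
Balancing electrons gives n = 2; the reaction quotient is Q = [Fe²⁺]/[Co²⁺] = 10.0.
At 25 °C, E = E° − (0.0592/n) log Q = 0.16 − (0.0592/2)(1.000) = 0.160 − 0.030 = 0.130 V.

0.130 V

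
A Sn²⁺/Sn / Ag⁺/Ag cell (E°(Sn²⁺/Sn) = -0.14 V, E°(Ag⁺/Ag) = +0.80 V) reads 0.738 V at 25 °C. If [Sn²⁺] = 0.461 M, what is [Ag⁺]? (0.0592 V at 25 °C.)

From the Nernst equation, log Q = n(E° − E)/0.0592 = 2(0.94 − 0.738)/0.0592 = 6.824, so Q = 6.67 × 10^6.
With Q = [Sn²⁺]/[Ag⁺]^2 and the known concentrations, [Ag⁺]^2 in the denominator gives [Ag⁺] = 2.6 × 10^-4 M.

2.6 × 10^-4 M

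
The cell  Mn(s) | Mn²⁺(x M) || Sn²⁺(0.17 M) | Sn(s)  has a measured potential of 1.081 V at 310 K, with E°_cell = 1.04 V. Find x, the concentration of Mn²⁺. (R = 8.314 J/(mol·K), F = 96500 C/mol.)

0.0079 M

From the Nernst equation, ln Q = nF(E° − E)/RT = 2×96500×(1.04 − 1.081)/(8.314×310) = -3.070, so Q = 0.0464.
With Q = [Mn²⁺]/[Sn²⁺] and the known concentrations, [Mn²⁺] in the numerator gives [Mn²⁺] = 0.0079 M.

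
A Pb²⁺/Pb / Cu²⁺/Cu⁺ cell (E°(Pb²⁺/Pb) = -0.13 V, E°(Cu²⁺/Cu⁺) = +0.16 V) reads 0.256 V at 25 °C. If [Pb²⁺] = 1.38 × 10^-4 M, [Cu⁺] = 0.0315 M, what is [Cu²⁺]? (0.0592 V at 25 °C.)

9.9 × 10^-5 M

From the Nernst equation, log Q = n(E° − E)/0.0592 = 2(0.29 − 0.256)/0.0592 = 1.149, so Q = 14.1.
With Q = [Pb²⁺]·[Cu⁺]^2/[Cu²⁺]^2 and the known concentrations, [Cu²⁺]^2 in the denominator gives [Cu²⁺] = 9.9 × 10^-5 M.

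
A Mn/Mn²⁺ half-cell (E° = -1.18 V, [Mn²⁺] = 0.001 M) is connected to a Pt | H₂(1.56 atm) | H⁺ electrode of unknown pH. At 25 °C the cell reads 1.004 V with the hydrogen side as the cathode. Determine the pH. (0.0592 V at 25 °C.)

E°_cell = 1.18 V and n = 2.
log Q = n(E° − E)/0.0592 = 2×(1.18 − 1.004)/0.0592 = 5.946.
With Q = [Mn²⁺]·P(H₂) / [H⁺]^2, solving for [H⁺] gives log[H⁺] = -4.376, so pH = 4.38.

pH = 4.38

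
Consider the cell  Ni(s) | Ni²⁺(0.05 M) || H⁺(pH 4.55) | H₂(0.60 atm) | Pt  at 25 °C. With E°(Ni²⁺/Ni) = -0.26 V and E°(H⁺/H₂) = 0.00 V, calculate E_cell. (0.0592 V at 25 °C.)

The hydrogen couple is the cathode, so E°_cell = 0.26 V; n = 2.
[H⁺] = 10^(−4.55) = 2.8 × 10^-5 M, and Q = [Ni²⁺]·P(H₂) / [H⁺]^2 = 3.78 × 10^7.
E = E° − (0.0592/2) log Q = 0.26 − (0.0592/2)(7.577) = 0.036 V.

0.036 V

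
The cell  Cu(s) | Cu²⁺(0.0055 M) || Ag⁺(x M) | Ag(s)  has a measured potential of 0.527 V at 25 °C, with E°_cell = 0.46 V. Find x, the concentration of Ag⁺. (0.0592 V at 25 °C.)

From the Nernst equation, log Q = n(E° − E)/0.0592 = 2(0.46 − 0.527)/0.0592 = -2.264, so Q = 0.00545.
With Q = [Cu²⁺]/[Ag⁺]^2 and the known concentrations, [Ag⁺]^2 in the denominator gives [Ag⁺] = 1.0 M.

1.0 M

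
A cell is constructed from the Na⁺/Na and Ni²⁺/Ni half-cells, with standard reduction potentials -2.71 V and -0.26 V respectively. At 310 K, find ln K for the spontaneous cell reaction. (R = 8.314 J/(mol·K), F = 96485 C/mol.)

ln K = 183.4

E°_cell = -0.26 − (-2.71) = 2.45 V, with n = 2 electrons transferred.
At equilibrium E = 0, so the Nernst equation gives ln K = nFE°/RT = (2)(96485)(2.45)/((8.314)(310)) = 183.44.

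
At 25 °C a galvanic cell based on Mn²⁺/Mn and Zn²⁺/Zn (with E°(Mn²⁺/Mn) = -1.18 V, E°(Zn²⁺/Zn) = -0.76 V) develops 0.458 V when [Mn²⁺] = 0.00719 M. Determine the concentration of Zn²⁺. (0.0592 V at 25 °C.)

From the Nernst equation, log Q = n(E° − E)/0.0592 = 2(0.42 − 0.458)/0.0592 = -1.284, so Q = 0.0520.
With Q = [Mn²⁺]/[Zn²⁺] and the known concentrations, [Zn²⁺] in the denominator gives [Zn²⁺] = 0.14 M.

0.14 M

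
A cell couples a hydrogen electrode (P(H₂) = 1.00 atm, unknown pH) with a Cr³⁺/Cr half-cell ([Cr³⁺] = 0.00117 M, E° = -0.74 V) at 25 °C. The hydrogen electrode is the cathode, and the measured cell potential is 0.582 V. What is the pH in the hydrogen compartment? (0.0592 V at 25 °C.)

E°_cell = 0.74 V and n = 6.
log Q = n(E° − E)/0.0592 = 6×(0.74 − 0.582)/0.0592 = 16.014.
With Q = [Cr³⁺]^2·P(H₂)^3 / [H⁺]^6, solving for [H⁺] gives log[H⁺] = -3.646, so pH = 3.65.

pH = 3.65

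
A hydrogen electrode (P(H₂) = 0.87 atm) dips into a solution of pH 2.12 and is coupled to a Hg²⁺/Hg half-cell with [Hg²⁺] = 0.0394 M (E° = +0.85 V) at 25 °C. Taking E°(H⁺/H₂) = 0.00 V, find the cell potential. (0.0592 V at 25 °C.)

The Hg²⁺/Hg couple is the cathode, so E°_cell = 0.85 V; n = 2.
[H⁺] = 10^(−2.12) = 0.0076 M, and Q = [H⁺]^2 / ([Hg²⁺]·P(H₂)) = 0.00168.
E = E° − (0.0592/2) log Q = 0.85 − (0.0592/2)(-2.775) = 0.932 V.

0.93 V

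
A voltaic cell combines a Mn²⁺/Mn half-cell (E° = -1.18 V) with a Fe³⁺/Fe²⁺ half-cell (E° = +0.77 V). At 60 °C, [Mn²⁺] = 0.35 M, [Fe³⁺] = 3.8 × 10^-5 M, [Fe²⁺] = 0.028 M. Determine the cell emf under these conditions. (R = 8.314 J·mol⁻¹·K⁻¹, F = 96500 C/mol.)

1.78 V

The Fe³⁺/Fe²⁺ couple has the higher reduction potential and acts as the cathode, so E°_cell = +0.77 − (-1.18) = 1.95 V.
Balancing electrons gives n = 2; the reaction quotient is Q = [Mn²⁺]·[Fe²⁺]^2/[Fe³⁺]^2 = 1.9 × 10^5.
E = E° − (RT/nF) ln Q = 1.95 − (8.314×333)/(2×96500) × (12.155) = 1.950 − 0.174 = 1.776 V.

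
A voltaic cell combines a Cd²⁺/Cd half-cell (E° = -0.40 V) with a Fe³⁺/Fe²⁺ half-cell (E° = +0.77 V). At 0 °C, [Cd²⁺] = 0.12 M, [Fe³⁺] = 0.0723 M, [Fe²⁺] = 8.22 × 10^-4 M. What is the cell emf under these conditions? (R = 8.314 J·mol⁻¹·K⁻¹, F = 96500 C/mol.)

1.30 V

The Fe³⁺/Fe²⁺ couple has the higher reduction potential and acts as the cathode, so E°_cell = +0.77 − (-0.40) = 1.17 V.
Balancing electrons gives n = 2; the reaction quotient is Q = [Cd²⁺]·[Fe²⁺]^2/[Fe³⁺]^2 = 1.55 × 10^-5.
E = E° − (RT/nF) ln Q = 1.17 − (8.314×273)/(2×96500) × (-11.074) = 1.170 + 0.130 = 1.300 V.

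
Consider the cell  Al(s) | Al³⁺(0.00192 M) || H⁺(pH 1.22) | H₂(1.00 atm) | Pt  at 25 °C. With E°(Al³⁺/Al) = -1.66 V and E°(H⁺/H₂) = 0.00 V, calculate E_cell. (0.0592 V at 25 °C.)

The hydrogen couple is the cathode, so E°_cell = 1.66 V; n = 6.
[H⁺] = 10^(−1.22) = 0.060 M, and Q = [Al³⁺]^2·P(H₂)^3 / [H⁺]^6 = 77.0.
E = E° − (0.0592/6) log Q = 1.66 − (0.0592/6)(1.887) = 1.641 V.

1.64 V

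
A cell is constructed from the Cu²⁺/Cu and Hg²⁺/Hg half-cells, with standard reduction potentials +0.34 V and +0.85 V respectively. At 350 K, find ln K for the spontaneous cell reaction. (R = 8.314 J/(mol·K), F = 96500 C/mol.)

ln K = 33.8

E°_cell = +0.85 − (+0.34) = 0.51 V, with n = 2 electrons transferred.
At equilibrium E = 0, so the Nernst equation gives ln K = nFE°/RT = (2)(96500)(0.51)/((8.314)(350)) = 33.83.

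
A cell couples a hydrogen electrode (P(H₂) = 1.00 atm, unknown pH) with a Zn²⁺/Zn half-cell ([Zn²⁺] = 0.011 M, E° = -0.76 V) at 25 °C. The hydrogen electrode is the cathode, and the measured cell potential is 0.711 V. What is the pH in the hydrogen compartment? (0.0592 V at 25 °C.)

pH = 1.81

E°_cell = 0.76 V and n = 2.
log Q = n(E° − E)/0.0592 = 2×(0.76 − 0.711)/0.0592 = 1.655.
With Q = [Zn²⁺]·P(H₂) / [H⁺]^2, solving for [H⁺] gives log[H⁺] = -1.807, so pH = 1.81.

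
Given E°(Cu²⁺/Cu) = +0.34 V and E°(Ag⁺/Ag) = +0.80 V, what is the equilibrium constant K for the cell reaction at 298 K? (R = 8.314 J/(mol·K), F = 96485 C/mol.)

E°_cell = +0.80 − (+0.34) = 0.46 V, with n = 2 electrons transferred.
At equilibrium E = 0, so the Nernst equation gives ln K = nFE°/RT = (2)(96485)(0.46)/((8.314)(298)) = 35.83.
K = e^35.83 = 3.6 × 10^15.

3.6 × 10^15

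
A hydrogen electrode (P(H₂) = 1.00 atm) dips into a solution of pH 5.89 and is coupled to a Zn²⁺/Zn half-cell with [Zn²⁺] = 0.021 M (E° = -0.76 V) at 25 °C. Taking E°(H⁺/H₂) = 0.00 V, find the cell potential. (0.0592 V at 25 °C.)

0.46 V

The hydrogen couple is the cathode, so E°_cell = 0.76 V; n = 2.
[H⁺] = 10^(−5.89) = 1.3 × 10^-6 M, and Q = [Zn²⁺]·P(H₂) / [H⁺]^2 = 1.27 × 10^10.
E = E° − (0.0592/2) log Q = 0.76 − (0.0592/2)(10.102) = 0.461 V.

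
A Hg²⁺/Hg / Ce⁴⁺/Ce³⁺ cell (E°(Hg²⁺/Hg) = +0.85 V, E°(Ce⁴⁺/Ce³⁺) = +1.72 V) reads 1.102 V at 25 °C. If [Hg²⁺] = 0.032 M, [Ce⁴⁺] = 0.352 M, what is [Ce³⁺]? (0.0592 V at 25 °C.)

2.4 × 10^-4 M

From the Nernst equation, log Q = n(E° − E)/0.0592 = 2(0.87 − 1.102)/0.0592 = -7.838, so Q = 1.45 × 10^-8.
With Q = [Hg²⁺]·[Ce³⁺]^2/[Ce⁴⁺]^2 and the known concentrations, [Ce³⁺]^2 in the numerator gives [Ce³⁺] = 2.4 × 10^-4 M.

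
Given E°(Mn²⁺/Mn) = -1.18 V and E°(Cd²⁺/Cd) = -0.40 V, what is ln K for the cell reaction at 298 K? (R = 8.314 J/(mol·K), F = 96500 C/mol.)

E°_cell = -0.40 − (-1.18) = 0.78 V, with n = 2 electrons transferred.
At equilibrium E = 0, so the Nernst equation gives ln K = nFE°/RT = (2)(96500)(0.78)/((8.314)(298)) = 60.76.

ln K = 60.8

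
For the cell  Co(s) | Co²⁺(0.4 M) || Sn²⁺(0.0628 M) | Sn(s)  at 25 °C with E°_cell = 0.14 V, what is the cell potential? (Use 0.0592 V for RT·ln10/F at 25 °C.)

Balancing electrons gives n = 2; the reaction quotient is Q = [Co²⁺]/[Sn²⁺] = 6.37.
At 25 °C, E = E° − (0.0592/n) log Q = 0.14 − (0.0592/2)(0.804) = 0.140 − 0.024 = 0.116 V.

0.116 V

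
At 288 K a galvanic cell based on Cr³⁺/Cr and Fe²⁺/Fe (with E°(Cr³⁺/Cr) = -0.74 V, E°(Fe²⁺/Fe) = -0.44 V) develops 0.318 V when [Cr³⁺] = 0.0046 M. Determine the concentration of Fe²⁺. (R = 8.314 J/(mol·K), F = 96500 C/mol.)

0.12 M

From the Nernst equation, ln Q = nF(E° − E)/RT = 6×96500×(0.30 − 0.318)/(8.314×288) = -4.353, so Q = 0.0129.
With Q = [Cr³⁺]^2/[Fe²⁺]^3 and the known concentrations, [Fe²⁺]^3 in the denominator gives [Fe²⁺] = 0.12 M.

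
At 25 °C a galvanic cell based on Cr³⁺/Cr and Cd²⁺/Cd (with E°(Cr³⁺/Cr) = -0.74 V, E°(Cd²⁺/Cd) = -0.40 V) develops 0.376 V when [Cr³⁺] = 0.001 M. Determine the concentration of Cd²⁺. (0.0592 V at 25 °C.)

From the Nernst equation, log Q = n(E° − E)/0.0592 = 6(0.34 − 0.376)/0.0592 = -3.649, so Q = 2.25 × 10^-4.
With Q = [Cr³⁺]^2/[Cd²⁺]^3 and the known concentrations, [Cd²⁺]^3 in the denominator gives [Cd²⁺] = 0.16 M.

0.16 M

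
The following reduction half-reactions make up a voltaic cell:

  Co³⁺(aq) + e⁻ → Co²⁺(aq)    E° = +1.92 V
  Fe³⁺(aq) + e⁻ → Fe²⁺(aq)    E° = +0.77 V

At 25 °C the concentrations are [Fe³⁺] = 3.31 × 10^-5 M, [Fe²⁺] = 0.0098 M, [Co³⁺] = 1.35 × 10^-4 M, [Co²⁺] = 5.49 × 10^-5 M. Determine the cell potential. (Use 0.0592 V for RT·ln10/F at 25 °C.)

The Co³⁺/Co²⁺ couple has the higher reduction potential and acts as the cathode, so E°_cell = +1.92 − (+0.77) = 1.15 V.
Balancing electrons gives n = 1; the reaction quotient is Q = [Fe³⁺]·[Co²⁺]/([Fe²⁺]·[Co³⁺]) = 0.00137.
At 25 °C, E = E° − (0.0592/n) log Q = 1.15 − (0.0592/1)(-2.862) = 1.150 + 0.169 = 1.319 V.

1.32 V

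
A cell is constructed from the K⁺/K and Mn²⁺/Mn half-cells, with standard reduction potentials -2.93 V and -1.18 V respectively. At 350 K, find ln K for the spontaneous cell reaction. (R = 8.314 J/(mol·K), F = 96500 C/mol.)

ln K = 116.1

E°_cell = -1.18 − (-2.93) = 1.75 V, with n = 2 electrons transferred.
At equilibrium E = 0, so the Nernst equation gives ln K = nFE°/RT = (2)(96500)(1.75)/((8.314)(350)) = 116.07.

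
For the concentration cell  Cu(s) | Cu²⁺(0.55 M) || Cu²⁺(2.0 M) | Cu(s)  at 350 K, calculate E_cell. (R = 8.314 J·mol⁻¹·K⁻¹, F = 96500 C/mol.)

Both half-cells are Cu²⁺/Cu, so E°_cell = 0. The concentrated side is the cathode; the cell reaction moves Cu²⁺ from high to low concentration with n = 2.
Q = [Cu²⁺]_dilute/[Cu²⁺]_conc = 0.55/2.0 = 0.275.
E = 0 − (RT/nF) ln Q = −((8.314×350)/(2×96500))(-1.291) = 0.0195 V.

0.019 V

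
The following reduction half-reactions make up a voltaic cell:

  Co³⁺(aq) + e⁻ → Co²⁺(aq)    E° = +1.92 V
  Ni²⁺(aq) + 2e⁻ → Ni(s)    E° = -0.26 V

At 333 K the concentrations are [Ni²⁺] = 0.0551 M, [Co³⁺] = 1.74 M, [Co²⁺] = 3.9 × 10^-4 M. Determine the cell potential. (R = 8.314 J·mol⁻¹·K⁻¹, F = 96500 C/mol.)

The Co³⁺/Co²⁺ couple has the higher reduction potential and acts as the cathode, so E°_cell = +1.92 − (-0.26) = 2.18 V.
Balancing electrons gives n = 2; the reaction quotient is Q = [Ni²⁺]·[Co²⁺]^2/[Co³⁺]^2 = 2.77 × 10^-9.
E = E° − (RT/nF) ln Q = 2.18 − (8.314×333)/(2×96500) × (-19.705) = 2.180 + 0.283 = 2.463 V.

2.46 V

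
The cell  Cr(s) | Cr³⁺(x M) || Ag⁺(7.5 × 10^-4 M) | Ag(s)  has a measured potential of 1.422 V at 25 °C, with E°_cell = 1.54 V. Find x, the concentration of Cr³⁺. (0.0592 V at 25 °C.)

From the Nernst equation, log Q = n(E° − E)/0.0592 = 3(1.54 − 1.422)/0.0592 = 5.980, so Q = 9.54 × 10^5.
With Q = [Cr³⁺]/[Ag⁺]^3 and the known concentrations, [Cr³⁺] in the numerator gives [Cr³⁺] = 4 × 10^-4 M.

4 × 10^-4 M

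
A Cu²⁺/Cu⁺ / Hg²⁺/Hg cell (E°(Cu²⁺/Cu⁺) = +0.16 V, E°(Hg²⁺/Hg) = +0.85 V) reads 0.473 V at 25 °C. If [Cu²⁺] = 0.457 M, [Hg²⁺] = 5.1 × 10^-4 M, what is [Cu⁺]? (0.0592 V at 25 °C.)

0.0044 M

From the Nernst equation, log Q = n(E° − E)/0.0592 = 2(0.69 − 0.473)/0.0592 = 7.331, so Q = 2.14 × 10^7.
With Q = [Cu²⁺]^2/([Cu⁺]^2·[Hg²⁺]) and the known concentrations, [Cu⁺]^2 in the denominator gives [Cu⁺] = 0.0044 M.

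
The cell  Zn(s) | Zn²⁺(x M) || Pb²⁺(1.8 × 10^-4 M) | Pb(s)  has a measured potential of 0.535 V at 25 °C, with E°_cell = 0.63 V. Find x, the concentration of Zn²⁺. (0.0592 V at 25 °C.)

From the Nernst equation, log Q = n(E° − E)/0.0592 = 2(0.63 − 0.535)/0.0592 = 3.209, so Q = 1620.
With Q = [Zn²⁺]/[Pb²⁺] and the known concentrations, [Zn²⁺] in the numerator gives [Zn²⁺] = 0.29 M.

0.29 M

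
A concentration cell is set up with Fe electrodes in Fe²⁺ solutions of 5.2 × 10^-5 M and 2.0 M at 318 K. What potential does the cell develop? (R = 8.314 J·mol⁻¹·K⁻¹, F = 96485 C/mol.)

Both half-cells are Fe²⁺/Fe, so E°_cell = 0. The concentrated side is the cathode; the cell reaction moves Fe²⁺ from high to low concentration with n = 2.
Q = [Fe²⁺]_dilute/[Fe²⁺]_conc = 5.2 × 10^-5/2.0 = 2.6 × 10^-5.
E = 0 − (RT/nF) ln Q = −((8.314×318)/(2×96485))(-10.557) = 0.1446 V.

0.14 V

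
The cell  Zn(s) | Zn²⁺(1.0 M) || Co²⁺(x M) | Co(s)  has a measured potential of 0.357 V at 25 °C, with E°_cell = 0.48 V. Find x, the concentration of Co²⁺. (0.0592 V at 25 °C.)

7 × 10^-5 M

From the Nernst equation, log Q = n(E° − E)/0.0592 = 2(0.48 − 0.357)/0.0592 = 4.155, so Q = 1.43 × 10^4.
With Q = [Zn²⁺]/[Co²⁺] and the known concentrations, [Co²⁺] in the denominator gives [Co²⁺] = 7 × 10^-5 M.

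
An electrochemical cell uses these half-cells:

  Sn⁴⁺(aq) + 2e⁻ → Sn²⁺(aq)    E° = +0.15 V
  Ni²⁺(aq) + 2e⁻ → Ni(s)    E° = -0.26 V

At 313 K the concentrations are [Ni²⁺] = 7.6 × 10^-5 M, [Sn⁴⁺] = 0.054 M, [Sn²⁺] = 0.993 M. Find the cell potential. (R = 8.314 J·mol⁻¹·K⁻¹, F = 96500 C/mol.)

0.499 V

The Sn⁴⁺/Sn²⁺ couple has the higher reduction potential and acts as the cathode, so E°_cell = +0.15 − (-0.26) = 0.41 V.
Balancing electrons gives n = 2; the reaction quotient is Q = [Ni²⁺]·[Sn²⁺]/[Sn⁴⁺] = 0.00140.
E = E° − (RT/nF) ln Q = 0.41 − (8.314×313)/(2×96500) × (-6.573) = 0.410 + 0.089 = 0.499 V.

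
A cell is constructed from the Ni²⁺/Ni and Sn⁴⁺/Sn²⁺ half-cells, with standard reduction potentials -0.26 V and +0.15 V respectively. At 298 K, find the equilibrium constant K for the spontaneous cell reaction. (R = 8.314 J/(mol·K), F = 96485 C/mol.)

E°_cell = +0.15 − (-0.26) = 0.41 V, with n = 2 electrons transferred.
At equilibrium E = 0, so the Nernst equation gives ln K = nFE°/RT = (2)(96485)(0.41)/((8.314)(298)) = 31.93.
K = e^31.93 = 7.4 × 10^13.

7.4 × 10^13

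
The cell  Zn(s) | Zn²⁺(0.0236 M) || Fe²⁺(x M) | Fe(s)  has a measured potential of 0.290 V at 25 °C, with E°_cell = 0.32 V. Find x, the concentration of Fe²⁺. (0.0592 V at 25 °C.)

From the Nernst equation, log Q = n(E° − E)/0.0592 = 2(0.32 − 0.290)/0.0592 = 1.014, so Q = 10.3.
With Q = [Zn²⁺]/[Fe²⁺] and the known concentrations, [Fe²⁺] in the denominator gives [Fe²⁺] = 0.0023 M.

0.0023 M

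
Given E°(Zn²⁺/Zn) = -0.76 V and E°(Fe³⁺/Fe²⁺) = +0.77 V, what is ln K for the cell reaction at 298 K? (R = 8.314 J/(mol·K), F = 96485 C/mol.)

E°_cell = +0.77 − (-0.76) = 1.53 V, with n = 2 electrons transferred.
At equilibrium E = 0, so the Nernst equation gives ln K = nFE°/RT = (2)(96485)(1.53)/((8.314)(298)) = 119.17.

ln K = 119.2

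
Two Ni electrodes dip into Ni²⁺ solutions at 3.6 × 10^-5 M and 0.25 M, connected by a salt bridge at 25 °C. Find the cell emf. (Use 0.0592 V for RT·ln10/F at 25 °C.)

Both half-cells are Ni²⁺/Ni, so E°_cell = 0. The concentrated side is the cathode; the cell reaction moves Ni²⁺ from high to low concentration with n = 2.
Q = [Ni²⁺]_dilute/[Ni²⁺]_conc = 3.6 × 10^-5/0.25 = 1.44 × 10^-4.
E = 0 − (0.0592/2) log Q = −(0.0592/2)(-3.842) = 0.1137 V.

0.11 V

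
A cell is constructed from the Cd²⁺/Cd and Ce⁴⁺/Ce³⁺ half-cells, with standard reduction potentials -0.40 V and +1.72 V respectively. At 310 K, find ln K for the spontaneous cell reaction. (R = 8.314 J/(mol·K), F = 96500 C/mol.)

ln K = 158.8

E°_cell = +1.72 − (-0.40) = 2.12 V, with n = 2 electrons transferred.
At equilibrium E = 0, so the Nernst equation gives ln K = nFE°/RT = (2)(96500)(2.12)/((8.314)(310)) = 158.75.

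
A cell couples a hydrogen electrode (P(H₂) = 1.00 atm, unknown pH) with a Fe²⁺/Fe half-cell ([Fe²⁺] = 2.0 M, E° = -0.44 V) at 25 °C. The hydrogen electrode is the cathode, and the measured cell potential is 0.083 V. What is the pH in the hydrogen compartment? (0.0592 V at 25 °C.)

E°_cell = 0.44 V and n = 2.
log Q = n(E° − E)/0.0592 = 2×(0.44 − 0.083)/0.0592 = 12.061.
With Q = [Fe²⁺]·P(H₂) / [H⁺]^2, solving for [H⁺] gives log[H⁺] = -5.880, so pH = 5.88.

pH = 5.88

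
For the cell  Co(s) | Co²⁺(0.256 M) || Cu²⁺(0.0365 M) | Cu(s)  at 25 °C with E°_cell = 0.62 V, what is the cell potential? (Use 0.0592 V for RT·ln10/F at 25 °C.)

Balancing electrons gives n = 2; the reaction quotient is Q = [Co²⁺]/[Cu²⁺] = 7.01.
At 25 °C, E = E° − (0.0592/n) log Q = 0.62 − (0.0592/2)(0.846) = 0.620 − 0.025 = 0.595 V.

0.595 V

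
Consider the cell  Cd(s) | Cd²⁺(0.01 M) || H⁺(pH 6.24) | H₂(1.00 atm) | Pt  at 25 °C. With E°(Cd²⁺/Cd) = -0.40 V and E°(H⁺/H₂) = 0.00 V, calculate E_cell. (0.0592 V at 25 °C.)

The hydrogen couple is the cathode, so E°_cell = 0.40 V; n = 2.
[H⁺] = 10^(−6.24) = 5.8 × 10^-7 M, and Q = [Cd²⁺]·P(H₂) / [H⁺]^2 = 3.02 × 10^10.
E = E° − (0.0592/2) log Q = 0.40 − (0.0592/2)(10.480) = 0.090 V.

0.090 V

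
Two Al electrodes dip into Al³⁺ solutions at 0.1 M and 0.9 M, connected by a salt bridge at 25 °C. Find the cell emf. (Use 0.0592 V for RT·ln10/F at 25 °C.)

Both half-cells are Al³⁺/Al, so E°_cell = 0. The concentrated side is the cathode; the cell reaction moves Al³⁺ from high to low concentration with n = 3.
Q = [Al³⁺]_dilute/[Al³⁺]_conc = 0.1/0.9 = 0.111.
E = 0 − (0.0592/3) log Q = −(0.0592/3)(-0.954) = 0.0188 V.

0.019 V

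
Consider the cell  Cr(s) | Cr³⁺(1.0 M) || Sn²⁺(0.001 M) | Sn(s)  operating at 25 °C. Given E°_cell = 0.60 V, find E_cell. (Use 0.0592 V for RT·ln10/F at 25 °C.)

0.511 V

Balancing electrons gives n = 6; the reaction quotient is Q = [Cr³⁺]^2/[Sn²⁺]^3 = 1 × 10^9.
At 25 °C, E = E° − (0.0592/n) log Q = 0.60 − (0.0592/6)(9.000) = 0.600 − 0.089 = 0.511 V.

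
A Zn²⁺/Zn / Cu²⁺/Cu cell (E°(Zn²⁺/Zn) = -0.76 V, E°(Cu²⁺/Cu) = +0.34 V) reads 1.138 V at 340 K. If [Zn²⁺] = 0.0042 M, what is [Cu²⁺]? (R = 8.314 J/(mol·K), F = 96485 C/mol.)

0.056 M

From the Nernst equation, ln Q = nF(E° − E)/RT = 2×96485×(1.10 − 1.138)/(8.314×340) = -2.594, so Q = 0.0747.
With Q = [Zn²⁺]/[Cu²⁺] and the known concentrations, [Cu²⁺] in the denominator gives [Cu²⁺] = 0.056 M.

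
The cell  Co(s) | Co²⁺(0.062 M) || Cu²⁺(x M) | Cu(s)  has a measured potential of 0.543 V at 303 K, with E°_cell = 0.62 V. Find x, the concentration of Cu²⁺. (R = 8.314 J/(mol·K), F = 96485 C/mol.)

1.7 × 10^-4 M

From the Nernst equation, ln Q = nF(E° − E)/RT = 2×96485×(0.62 − 0.543)/(8.314×303) = 5.898, so Q = 364.
With Q = [Co²⁺]/[Cu²⁺] and the known concentrations, [Cu²⁺] in the denominator gives [Cu²⁺] = 1.7 × 10^-4 M.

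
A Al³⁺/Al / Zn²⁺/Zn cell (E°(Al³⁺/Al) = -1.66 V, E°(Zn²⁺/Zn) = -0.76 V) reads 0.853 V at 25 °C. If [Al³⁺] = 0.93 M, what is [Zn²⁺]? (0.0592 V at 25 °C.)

From the Nernst equation, log Q = n(E° − E)/0.0592 = 6(0.90 − 0.853)/0.0592 = 4.764, so Q = 5.8 × 10^4.
With Q = [Al³⁺]^2/[Zn²⁺]^3 and the known concentrations, [Zn²⁺]^3 in the denominator gives [Zn²⁺] = 0.025 M.

0.025 M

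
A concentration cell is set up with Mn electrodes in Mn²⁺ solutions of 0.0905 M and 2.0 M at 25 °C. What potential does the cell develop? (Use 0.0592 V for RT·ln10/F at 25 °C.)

Both half-cells are Mn²⁺/Mn, so E°_cell = 0. The concentrated side is the cathode; the cell reaction moves Mn²⁺ from high to low concentration with n = 2.
Q = [Mn²⁺]_dilute/[Mn²⁺]_conc = 0.0905/2.0 = 0.0452.
E = 0 − (0.0592/2) log Q = −(0.0592/2)(-1.344) = 0.0398 V.

0.040 V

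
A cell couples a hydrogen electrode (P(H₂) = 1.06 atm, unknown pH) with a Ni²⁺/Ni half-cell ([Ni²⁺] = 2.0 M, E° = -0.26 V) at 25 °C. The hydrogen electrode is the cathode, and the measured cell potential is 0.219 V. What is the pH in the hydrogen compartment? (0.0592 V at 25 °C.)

E°_cell = 0.26 V and n = 2.
log Q = n(E° − E)/0.0592 = 2×(0.26 − 0.219)/0.0592 = 1.385.
With Q = [Ni²⁺]·P(H₂) / [H⁺]^2, solving for [H⁺] gives log[H⁺] = -0.529, so pH = 0.53.

pH = 0.53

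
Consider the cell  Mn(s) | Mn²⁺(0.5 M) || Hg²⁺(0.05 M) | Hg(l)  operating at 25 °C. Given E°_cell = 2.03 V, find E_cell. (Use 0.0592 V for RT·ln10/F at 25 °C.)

2.00 V

Balancing electrons gives n = 2; the reaction quotient is Q = [Mn²⁺]/[Hg²⁺] = 10.0.
At 25 °C, E = E° − (0.0592/n) log Q = 2.03 − (0.0592/2)(1.000) = 2.030 − 0.030 = 2.000 V.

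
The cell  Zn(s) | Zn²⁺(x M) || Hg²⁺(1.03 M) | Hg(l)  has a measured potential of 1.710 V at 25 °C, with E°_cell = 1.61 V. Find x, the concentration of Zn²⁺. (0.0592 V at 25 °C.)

From the Nernst equation, log Q = n(E° − E)/0.0592 = 2(1.61 − 1.710)/0.0592 = -3.378, so Q = 4.18 × 10^-4.
With Q = [Zn²⁺]/[Hg²⁺] and the known concentrations, [Zn²⁺] in the numerator gives [Zn²⁺] = 4.3 × 10^-4 M.

4.3 × 10^-4 M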